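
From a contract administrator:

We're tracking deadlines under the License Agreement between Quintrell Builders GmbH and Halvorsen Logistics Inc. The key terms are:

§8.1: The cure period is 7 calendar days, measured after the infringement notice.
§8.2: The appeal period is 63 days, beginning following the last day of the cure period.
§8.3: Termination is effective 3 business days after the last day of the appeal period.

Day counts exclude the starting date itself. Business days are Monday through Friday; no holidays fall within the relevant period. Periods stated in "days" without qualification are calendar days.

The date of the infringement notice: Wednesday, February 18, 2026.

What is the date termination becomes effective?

May 4, 2026

The last day of the cure period: 7 calendar days after February 18, 2026 is February 25, 2026.
The last day of the appeal period: 63 calendar days after February 25, 2026 is April 29, 2026.
From Wednesday, April 29, 2026, 3 business days (Apr 30, May 1, May 4, skipping weekends) brings us to Monday, May 4, 2026, which is the date termination becomes effective.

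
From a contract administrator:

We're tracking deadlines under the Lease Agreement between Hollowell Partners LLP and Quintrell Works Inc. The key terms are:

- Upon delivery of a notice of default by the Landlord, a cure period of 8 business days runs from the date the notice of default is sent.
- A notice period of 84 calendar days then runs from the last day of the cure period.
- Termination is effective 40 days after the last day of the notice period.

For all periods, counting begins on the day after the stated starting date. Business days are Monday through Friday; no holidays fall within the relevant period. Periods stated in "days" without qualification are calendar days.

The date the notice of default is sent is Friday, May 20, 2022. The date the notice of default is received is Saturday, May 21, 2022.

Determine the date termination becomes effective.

The last day of the cure period: 8 business days after Friday, May 20, 2022, skipping weekends — May 23, May 24, May 25, May 26, May 27, May 30, May 31, Jun 1 — lands on Wednesday, June 1, 2022.
The last day of the notice period: 84 calendar days after June 1, 2022 is August 24, 2022.
The date termination becomes effective: August 24, 2022 + 40 days = October 3, 2022.

October 3, 2022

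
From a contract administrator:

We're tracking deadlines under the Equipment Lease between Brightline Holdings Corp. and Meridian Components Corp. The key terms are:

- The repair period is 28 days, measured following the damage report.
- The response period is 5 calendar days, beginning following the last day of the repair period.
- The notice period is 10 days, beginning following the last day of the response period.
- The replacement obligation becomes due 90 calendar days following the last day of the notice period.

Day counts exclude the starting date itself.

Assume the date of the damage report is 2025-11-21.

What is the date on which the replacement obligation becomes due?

The last day of the repair period: 28 calendar days after 2025-11-21 is 2025-12-19.
Adding 5 calendar days to 2025-12-19 gives 2025-12-24, which is the last day of the response period.
The last day of the notice period: 2025-12-24 + 10 days = 2026-01-03.
The date on which the replacement obligation becomes due: 2026-01-03 + 90 days = 2026-04-03.

2026-04-03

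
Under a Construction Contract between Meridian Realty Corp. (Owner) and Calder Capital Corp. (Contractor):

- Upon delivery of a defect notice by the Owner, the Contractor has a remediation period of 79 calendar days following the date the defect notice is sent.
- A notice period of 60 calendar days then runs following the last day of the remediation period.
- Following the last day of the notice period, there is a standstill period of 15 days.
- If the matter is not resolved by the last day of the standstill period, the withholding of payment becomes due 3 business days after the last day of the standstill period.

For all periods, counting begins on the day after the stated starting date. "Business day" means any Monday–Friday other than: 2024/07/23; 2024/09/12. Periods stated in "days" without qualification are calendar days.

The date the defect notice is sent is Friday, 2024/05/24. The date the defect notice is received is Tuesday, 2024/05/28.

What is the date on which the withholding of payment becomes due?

The last day of the remediation period: 79 calendar days after 2024/05/24 is 2024/08/11.
Adding 60 calendar days to 2024/08/11 gives 2024/10/10, which is the last day of the notice period.
The last day of the standstill period: 15 calendar days after 2024/10/10 is 2024/10/25.
The date on which the withholding of payment becomes due: counting 3 business days from Friday, 2024/10/25 (Oct 28, Oct 29, Oct 30, skipping weekends) reaches Wednesday, 2024/10/30.

2024/10/30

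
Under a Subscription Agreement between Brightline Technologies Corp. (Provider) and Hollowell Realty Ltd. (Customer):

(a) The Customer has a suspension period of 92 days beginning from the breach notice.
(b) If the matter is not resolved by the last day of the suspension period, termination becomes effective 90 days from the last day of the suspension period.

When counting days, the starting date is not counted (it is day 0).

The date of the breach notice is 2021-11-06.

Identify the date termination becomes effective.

2022-05-07

The last day of the suspension period: 2021-11-06 + 92 days = 2022-02-06.
The date termination becomes effective: 90 calendar days after 2022-02-06 is 2022-05-07.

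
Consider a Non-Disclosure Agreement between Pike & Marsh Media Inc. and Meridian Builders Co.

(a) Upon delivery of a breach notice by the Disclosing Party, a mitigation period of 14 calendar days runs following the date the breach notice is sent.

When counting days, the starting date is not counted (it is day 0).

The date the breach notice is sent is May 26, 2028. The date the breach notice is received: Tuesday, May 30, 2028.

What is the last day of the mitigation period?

June 9, 2028

The last day of the mitigation period: May 26, 2028 + 14 days = June 9, 2028.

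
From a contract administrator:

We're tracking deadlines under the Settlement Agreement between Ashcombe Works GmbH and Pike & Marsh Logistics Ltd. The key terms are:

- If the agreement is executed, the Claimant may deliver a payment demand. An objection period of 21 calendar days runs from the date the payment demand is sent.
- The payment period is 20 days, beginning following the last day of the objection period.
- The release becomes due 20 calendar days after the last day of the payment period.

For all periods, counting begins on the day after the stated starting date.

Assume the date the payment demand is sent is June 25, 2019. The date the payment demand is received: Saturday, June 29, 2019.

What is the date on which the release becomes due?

August 25, 2019

The last day of the objection period: June 25, 2019 + 21 days = July 16, 2019.
Adding 20 calendar days to July 16, 2019 gives August 5, 2019, which is the last day of the payment period.
The date on which the release becomes due: August 5, 2019 + 20 days = August 25, 2019.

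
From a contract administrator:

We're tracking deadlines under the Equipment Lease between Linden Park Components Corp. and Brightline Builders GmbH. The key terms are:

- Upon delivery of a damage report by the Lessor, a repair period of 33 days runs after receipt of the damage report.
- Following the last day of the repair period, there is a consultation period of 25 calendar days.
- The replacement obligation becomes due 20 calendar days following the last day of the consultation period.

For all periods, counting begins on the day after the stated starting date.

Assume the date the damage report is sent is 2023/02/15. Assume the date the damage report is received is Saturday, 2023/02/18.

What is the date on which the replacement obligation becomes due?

The last day of the repair period: 2023/02/18 + 33 days = 2023/03/23.
Adding 25 calendar days to 2023/03/23 gives 2023/04/17, which is the last day of the consultation period.
The date on which the replacement obligation becomes due: 20 calendar days after 2023/04/17 is 2023/05/07.

2023/05/07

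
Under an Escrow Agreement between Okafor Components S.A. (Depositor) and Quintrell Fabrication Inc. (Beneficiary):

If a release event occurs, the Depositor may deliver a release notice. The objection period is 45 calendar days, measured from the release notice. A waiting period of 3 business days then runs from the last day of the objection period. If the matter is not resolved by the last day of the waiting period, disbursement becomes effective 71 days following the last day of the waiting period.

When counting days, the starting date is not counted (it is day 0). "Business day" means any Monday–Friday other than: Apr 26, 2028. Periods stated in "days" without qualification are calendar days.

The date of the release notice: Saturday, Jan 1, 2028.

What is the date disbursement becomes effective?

The last day of the objection period: 45 calendar days after Jan 1, 2028 is Feb 15, 2028.
The last day of the waiting period: counting 3 business days from Tuesday, Feb 15, 2028 (Feb 16, Feb 17, Feb 18, skipping weekends) reaches Friday, Feb 18, 2028.
The date disbursement becomes effective: Feb 18, 2028 + 71 days = Apr 29, 2028.

Apr 29, 2028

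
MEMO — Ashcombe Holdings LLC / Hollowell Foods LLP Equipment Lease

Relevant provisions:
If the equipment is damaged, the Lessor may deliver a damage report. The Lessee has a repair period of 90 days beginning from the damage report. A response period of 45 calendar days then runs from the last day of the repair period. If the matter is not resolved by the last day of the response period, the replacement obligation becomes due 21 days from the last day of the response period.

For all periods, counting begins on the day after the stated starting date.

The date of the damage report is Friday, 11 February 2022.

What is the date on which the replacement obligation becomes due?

Adding 90 calendar days to 11 February 2022 gives 12 May 2022, which is the last day of the repair period.
Adding 45 calendar days to 12 May 2022 gives 26 June 2022, which is the last day of the response period.
Adding 21 calendar days to 26 June 2022 gives 17 July 2022, which is the date on which the replacement obligation becomes due.

17 July 2022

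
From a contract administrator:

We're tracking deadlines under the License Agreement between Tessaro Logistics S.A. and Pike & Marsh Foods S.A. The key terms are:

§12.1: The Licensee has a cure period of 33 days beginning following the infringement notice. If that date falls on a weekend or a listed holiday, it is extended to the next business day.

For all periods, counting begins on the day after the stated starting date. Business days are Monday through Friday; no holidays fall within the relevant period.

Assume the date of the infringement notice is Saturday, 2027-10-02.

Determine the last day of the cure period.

Adding 33 calendar days to 2027-10-02 gives 2027-11-04, which is the last day of the cure period. 2027-11-04 is a Thursday, so no roll-forward applies.

2027-11-04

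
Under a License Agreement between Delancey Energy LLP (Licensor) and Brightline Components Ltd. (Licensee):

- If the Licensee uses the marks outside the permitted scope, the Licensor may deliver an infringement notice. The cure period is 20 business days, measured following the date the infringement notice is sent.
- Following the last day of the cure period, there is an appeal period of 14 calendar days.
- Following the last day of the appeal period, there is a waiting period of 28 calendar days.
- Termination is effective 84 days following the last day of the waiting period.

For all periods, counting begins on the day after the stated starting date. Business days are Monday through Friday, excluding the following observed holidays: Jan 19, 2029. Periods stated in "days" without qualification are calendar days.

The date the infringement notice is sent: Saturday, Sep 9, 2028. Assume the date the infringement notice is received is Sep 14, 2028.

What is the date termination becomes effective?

From Saturday, Sep 9, 2028, 20 business days (Sep 11, Sep 12, Sep 13, Sep 14, …, Oct 4, Oct 5, Oct 6, skipping weekends) brings us to Friday, Oct 6, 2028, which is the last day of the cure period.
The last day of the appeal period: Oct 6, 2028 + 14 days = Oct 20, 2028.
The last day of the waiting period: Oct 20, 2028 + 28 days = Nov 17, 2028.
The date termination becomes effective: 84 calendar days after Nov 17, 2028 is Feb 9, 2029.

Feb 9, 2029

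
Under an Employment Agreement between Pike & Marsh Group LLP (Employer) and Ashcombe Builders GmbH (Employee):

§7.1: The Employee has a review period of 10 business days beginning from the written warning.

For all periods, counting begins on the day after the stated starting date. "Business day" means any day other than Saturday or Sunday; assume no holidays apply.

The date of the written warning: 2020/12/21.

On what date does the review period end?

2021/01/04

The last day of the review period: counting 10 business days from Monday, 2020/12/21 (Dec 22, Dec 23, Dec 24, Dec 25, Dec 28, Dec 29, Dec 30, Dec 31, Jan 1, Jan 4, skipping weekends) reaches Monday, 2021/01/04.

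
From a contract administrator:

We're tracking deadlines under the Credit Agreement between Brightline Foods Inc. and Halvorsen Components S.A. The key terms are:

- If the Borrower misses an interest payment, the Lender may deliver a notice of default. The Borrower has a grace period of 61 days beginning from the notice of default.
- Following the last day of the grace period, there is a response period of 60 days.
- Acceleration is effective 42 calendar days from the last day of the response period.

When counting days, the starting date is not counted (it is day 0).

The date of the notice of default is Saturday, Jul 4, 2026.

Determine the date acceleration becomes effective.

Dec 14, 2026

The last day of the grace period: Jul 4, 2026 + 61 days = Sep 3, 2026.
The last day of the response period: 60 calendar days after Sep 3, 2026 is Nov 2, 2026.
Adding 42 calendar days to Nov 2, 2026 gives Dec 14, 2026, which is the date acceleration becomes effective.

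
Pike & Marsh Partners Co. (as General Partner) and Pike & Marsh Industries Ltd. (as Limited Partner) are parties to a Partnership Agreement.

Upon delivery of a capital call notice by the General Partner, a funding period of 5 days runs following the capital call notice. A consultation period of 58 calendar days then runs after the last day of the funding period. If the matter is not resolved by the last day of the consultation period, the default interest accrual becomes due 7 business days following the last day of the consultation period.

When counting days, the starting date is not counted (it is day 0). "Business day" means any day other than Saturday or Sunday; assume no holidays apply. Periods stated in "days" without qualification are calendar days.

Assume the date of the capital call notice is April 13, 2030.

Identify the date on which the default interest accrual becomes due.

June 25, 2030

Adding 5 calendar days to April 13, 2030 gives April 18, 2030, which is the last day of the funding period.
Adding 58 calendar days to April 18, 2030 gives June 15, 2030, which is the last day of the consultation period.
The date on which the default interest accrual becomes due: 7 business days after Saturday, June 15, 2030, skipping weekends — Jun 17, Jun 18, Jun 19, Jun 20, Jun 21, Jun 24, Jun 25 — lands on Tuesday, June 25, 2030.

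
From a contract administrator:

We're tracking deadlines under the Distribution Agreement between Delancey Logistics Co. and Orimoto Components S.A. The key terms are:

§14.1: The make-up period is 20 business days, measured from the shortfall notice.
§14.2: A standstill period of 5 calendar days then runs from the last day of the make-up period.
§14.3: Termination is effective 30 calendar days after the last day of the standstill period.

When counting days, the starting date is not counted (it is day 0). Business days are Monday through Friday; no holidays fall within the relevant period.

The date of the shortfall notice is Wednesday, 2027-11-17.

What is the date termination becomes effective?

2028-01-19

The last day of the make-up period: counting 20 business days from Wednesday, 2027-11-17 (Nov 18, Nov 19, Nov 22, Nov 23, …, Dec 13, Dec 14, Dec 15, skipping weekends) reaches Wednesday, 2027-12-15.
Adding 5 calendar days to 2027-12-15 gives 2027-12-20, which is the last day of the standstill period.
The date termination becomes effective: 2027-12-20 + 30 days = 2028-01-19.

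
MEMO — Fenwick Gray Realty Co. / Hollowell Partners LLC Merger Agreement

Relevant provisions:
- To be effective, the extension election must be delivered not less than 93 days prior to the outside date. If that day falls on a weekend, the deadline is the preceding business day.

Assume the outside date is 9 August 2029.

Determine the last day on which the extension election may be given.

8 May 2029

9 August 2029 minus 93 days is 8 May 2029. That is a Tuesday, so no adjustment is needed.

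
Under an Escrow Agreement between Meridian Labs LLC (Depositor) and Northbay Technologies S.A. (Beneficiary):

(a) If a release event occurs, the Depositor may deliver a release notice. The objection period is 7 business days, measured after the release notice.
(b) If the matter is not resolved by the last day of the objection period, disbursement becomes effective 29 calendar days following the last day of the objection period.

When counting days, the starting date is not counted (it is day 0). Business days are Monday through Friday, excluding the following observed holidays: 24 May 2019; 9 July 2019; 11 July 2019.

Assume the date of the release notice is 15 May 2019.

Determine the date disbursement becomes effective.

The last day of the objection period: counting 7 business days from Wednesday, 15 May 2019 (May 16, May 17, May 20, May 21, May 22, May 23, May 27, skipping weekends and the listed holiday on May 24) reaches Monday, 27 May 2019.
The date disbursement becomes effective: 29 calendar days after 27 May 2019 is 25 June 2019.

25 June 2019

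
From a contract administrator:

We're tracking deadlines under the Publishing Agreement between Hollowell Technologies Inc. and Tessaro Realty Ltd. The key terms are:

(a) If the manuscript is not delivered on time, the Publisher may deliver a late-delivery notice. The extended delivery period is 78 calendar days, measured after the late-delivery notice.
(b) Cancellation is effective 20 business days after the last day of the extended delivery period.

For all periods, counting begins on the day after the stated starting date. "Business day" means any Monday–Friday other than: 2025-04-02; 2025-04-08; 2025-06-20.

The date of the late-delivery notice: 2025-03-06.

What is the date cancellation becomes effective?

2025-06-23

Adding 78 calendar days to 2025-03-06 gives 2025-05-23, which is the last day of the extended delivery period.
The date cancellation becomes effective: 20 business days after Friday, 2025-05-23, skipping weekends and the listed holiday on Jun 20 — May 26, May 27, May 28, May 29, …, Jun 18, Jun 19, Jun 23 — lands on Monday, 2025-06-23.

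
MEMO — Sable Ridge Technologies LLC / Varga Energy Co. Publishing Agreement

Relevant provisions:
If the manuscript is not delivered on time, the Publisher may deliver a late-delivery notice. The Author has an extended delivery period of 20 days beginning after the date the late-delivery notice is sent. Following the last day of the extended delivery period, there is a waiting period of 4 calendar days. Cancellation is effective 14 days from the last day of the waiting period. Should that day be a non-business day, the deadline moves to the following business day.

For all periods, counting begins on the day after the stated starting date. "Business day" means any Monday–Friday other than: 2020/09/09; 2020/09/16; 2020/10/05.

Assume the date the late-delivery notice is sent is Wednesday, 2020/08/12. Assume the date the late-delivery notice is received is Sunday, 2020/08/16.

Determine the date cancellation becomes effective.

2020/09/21

The last day of the extended delivery period: 2020/08/12 + 20 days = 2020/09/01.
The last day of the waiting period: 4 calendar days after 2020/09/01 is 2020/09/05.
The date cancellation becomes effective: 2020/09/05 + 14 days = 2020/09/19. That falls on a Saturday, so it rolls to the next business day, Monday, 2020/09/21.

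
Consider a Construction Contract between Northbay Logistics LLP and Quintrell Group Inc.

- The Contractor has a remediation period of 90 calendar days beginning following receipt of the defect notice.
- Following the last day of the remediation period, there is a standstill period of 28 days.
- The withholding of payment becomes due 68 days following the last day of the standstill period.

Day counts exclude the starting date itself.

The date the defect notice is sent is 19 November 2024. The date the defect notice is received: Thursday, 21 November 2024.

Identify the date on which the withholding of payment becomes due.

26 May 2025

The last day of the remediation period: 90 calendar days after 21 November 2024 is 19 February 2025.
The last day of the standstill period: 28 calendar days after 19 February 2025 is 19 March 2025.
Adding 68 calendar days to 19 March 2025 gives 26 May 2025, which is the date on which the withholding of payment becomes due.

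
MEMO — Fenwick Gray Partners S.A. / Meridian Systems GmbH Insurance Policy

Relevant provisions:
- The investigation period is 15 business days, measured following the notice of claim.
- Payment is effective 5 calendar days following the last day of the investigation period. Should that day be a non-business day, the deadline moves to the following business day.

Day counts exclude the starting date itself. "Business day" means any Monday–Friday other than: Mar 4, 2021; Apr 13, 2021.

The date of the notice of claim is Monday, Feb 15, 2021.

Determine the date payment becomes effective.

The last day of the investigation period: 15 business days after Monday, Feb 15, 2021, skipping weekends and the listed holiday on Mar 4 — Feb 16, Feb 17, Feb 18, Feb 19, …, Mar 5, Mar 8, Mar 9 — lands on Tuesday, Mar 9, 2021.
The date payment becomes effective: 5 calendar days after Mar 9, 2021 is Mar 14, 2021. That falls on a Sunday, so it rolls to the next business day, Monday, Mar 15, 2021.

Mar 15, 2021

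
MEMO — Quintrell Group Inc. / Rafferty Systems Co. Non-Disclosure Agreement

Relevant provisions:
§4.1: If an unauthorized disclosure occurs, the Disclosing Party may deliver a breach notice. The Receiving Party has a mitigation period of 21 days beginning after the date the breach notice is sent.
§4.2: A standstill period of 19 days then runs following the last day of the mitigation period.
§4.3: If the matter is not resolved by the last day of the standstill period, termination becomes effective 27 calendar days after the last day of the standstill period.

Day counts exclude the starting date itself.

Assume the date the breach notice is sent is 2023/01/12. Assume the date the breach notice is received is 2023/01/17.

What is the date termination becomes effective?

The last day of the mitigation period: 21 calendar days after 2023/01/12 is 2023/02/02.
The last day of the standstill period: 2023/02/02 + 19 days = 2023/02/21.
The date termination becomes effective: 27 calendar days after 2023/02/21 is 2023/03/20.

2023/03/20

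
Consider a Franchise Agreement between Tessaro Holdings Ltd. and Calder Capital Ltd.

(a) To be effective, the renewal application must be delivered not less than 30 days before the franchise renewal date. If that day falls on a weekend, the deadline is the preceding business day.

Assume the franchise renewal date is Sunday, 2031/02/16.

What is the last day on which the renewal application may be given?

2031/02/16 minus 30 days is 2031/01/17. That is a Friday, so no adjustment is needed.

2031/01/17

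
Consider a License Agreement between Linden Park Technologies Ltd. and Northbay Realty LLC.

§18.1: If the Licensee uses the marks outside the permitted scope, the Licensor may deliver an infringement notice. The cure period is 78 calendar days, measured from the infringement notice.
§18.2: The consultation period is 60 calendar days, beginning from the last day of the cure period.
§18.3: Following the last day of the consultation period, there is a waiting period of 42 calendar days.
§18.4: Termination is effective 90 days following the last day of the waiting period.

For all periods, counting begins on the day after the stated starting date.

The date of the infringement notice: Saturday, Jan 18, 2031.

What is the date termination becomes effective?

Adding 78 calendar days to Jan 18, 2031 gives Apr 6, 2031, which is the last day of the cure period.
The last day of the consultation period: Apr 6, 2031 + 60 days = Jun 5, 2031.
Adding 42 calendar days to Jun 5, 2031 gives Jul 17, 2031, which is the last day of the waiting period.
The date termination becomes effective: 90 calendar days after Jul 17, 2031 is Oct 15, 2031.

Oct 15, 2031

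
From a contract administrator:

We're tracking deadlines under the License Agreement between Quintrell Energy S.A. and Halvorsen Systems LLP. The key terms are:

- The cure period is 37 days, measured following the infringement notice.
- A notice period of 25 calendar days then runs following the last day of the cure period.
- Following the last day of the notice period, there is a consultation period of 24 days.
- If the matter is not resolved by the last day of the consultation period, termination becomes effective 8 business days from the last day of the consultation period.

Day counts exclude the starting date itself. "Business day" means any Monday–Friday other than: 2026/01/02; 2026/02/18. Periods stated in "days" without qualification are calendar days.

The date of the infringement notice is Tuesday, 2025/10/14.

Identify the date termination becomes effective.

2026/01/20

The last day of the cure period: 37 calendar days after 2025/10/14 is 2025/11/20.
Adding 25 calendar days to 2025/11/20 gives 2025/12/15, which is the last day of the notice period.
The last day of the consultation period: 24 calendar days after 2025/12/15 is 2026/01/08.
The date termination becomes effective: counting 8 business days from Thursday, 2026/01/08 (Jan 9, Jan 12, Jan 13, Jan 14, Jan 15, Jan 16, Jan 19, Jan 20, skipping weekends) reaches Tuesday, 2026/01/20.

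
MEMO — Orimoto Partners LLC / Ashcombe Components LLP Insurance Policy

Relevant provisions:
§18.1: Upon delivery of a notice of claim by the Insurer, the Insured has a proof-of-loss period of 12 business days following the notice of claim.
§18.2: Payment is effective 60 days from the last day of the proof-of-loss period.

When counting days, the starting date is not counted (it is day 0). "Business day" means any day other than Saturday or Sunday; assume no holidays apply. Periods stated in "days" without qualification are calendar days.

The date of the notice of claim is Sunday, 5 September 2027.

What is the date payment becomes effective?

20 November 2027

From Sunday, 5 September 2027, 12 business days (Sep 6, Sep 7, Sep 8, Sep 9, …, Sep 17, Sep 20, Sep 21, skipping weekends) brings us to Tuesday, 21 September 2027, which is the last day of the proof-of-loss period.
The date payment becomes effective: 21 September 2027 + 60 days = 20 November 2027.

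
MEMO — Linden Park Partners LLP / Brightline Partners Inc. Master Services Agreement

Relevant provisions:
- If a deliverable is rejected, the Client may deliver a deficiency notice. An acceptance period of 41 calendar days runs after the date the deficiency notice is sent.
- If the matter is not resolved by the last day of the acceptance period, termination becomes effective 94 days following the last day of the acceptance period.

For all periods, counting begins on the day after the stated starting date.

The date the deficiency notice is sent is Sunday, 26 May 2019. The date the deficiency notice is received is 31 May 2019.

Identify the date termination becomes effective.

8 October 2019

Adding 41 calendar days to 26 May 2019 gives 6 July 2019, which is the last day of the acceptance period.
Adding 94 calendar days to 6 July 2019 gives 8 October 2019, which is the date termination becomes effective.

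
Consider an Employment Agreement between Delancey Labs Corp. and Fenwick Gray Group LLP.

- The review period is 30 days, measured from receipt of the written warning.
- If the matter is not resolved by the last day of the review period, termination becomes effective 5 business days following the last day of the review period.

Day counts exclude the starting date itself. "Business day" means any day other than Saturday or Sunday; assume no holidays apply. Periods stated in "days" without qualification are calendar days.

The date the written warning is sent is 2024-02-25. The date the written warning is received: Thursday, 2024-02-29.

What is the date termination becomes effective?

Adding 30 calendar days to 2024-02-29 gives 2024-03-30, which is the last day of the review period.
From Saturday, 2024-03-30, 5 business days (Apr 1, Apr 2, Apr 3, Apr 4, Apr 5, skipping weekends) brings us to Friday, 2024-04-05, which is the date termination becomes effective.

2024-04-05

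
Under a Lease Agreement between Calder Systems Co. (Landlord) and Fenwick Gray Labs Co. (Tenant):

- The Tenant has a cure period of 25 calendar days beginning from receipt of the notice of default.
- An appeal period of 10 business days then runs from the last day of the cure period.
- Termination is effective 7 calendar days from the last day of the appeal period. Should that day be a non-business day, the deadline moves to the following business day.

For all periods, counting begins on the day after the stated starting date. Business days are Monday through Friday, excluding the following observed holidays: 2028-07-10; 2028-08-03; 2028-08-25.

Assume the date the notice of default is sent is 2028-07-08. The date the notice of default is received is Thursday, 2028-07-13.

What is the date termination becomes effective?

2028-08-28

The last day of the cure period: 2028-07-13 + 25 days = 2028-08-07.
The last day of the appeal period: 10 business days after Monday, 2028-08-07, skipping weekends — Aug 8, Aug 9, Aug 10, Aug 11, Aug 14, Aug 15, Aug 16, Aug 17, Aug 18, Aug 21 — lands on Monday, 2028-08-21.
The date termination becomes effective: 2028-08-21 + 7 days = 2028-08-28. 2028-08-28 is a Monday and is not a listed holiday, so no roll-forward applies.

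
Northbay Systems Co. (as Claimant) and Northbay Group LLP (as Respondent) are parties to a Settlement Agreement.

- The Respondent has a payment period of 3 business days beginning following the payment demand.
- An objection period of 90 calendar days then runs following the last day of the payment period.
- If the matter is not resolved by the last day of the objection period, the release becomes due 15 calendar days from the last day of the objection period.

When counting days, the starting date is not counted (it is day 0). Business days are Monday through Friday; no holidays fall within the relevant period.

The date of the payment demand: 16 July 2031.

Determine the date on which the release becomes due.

The last day of the payment period: counting 3 business days from Wednesday, 16 July 2031 (Jul 17, Jul 18, Jul 21, skipping weekends) reaches Monday, 21 July 2031.
The last day of the objection period: 21 July 2031 + 90 days = 19 October 2031.
Adding 15 calendar days to 19 October 2031 gives 3 November 2031, which is the date on which the release becomes due.

3 November 2031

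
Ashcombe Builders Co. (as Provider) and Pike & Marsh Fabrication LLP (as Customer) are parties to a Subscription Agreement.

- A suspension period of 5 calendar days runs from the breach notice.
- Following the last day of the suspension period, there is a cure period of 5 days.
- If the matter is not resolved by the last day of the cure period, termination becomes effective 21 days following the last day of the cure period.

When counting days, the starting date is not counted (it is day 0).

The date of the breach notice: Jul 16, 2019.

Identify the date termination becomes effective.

Aug 16, 2019

Adding 5 calendar days to Jul 16, 2019 gives Jul 21, 2019, which is the last day of the suspension period.
The last day of the cure period: 5 calendar days after Jul 21, 2019 is Jul 26, 2019.
The date termination becomes effective: 21 calendar days after Jul 26, 2019 is Aug 16, 2019.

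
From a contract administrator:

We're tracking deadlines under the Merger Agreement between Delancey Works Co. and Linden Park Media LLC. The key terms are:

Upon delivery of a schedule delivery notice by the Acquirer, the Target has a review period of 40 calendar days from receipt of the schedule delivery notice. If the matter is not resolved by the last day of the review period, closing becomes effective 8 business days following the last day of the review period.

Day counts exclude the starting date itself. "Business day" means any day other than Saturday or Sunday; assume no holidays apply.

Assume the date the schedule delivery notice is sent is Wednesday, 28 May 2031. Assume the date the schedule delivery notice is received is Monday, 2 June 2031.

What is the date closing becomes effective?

23 July 2031

The last day of the review period: 2 June 2031 + 40 days = 12 July 2031.
From Saturday, 12 July 2031, 8 business days (Jul 14, Jul 15, Jul 16, Jul 17, Jul 18, Jul 21, Jul 22, Jul 23, skipping weekends) brings us to Wednesday, 23 July 2031, which is the date closing becomes effective.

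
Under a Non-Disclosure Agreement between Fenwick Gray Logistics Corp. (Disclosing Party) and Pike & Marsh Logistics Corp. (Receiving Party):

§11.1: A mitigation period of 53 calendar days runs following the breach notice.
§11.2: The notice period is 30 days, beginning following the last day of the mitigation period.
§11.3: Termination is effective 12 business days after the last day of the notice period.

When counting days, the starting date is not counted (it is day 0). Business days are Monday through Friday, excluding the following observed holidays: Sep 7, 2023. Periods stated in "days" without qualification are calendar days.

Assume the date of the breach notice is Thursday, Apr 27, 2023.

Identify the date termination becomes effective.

Aug 4, 2023

The last day of the mitigation period: Apr 27, 2023 + 53 days = Jun 19, 2023.
The last day of the notice period: 30 calendar days after Jun 19, 2023 is Jul 19, 2023.
From Wednesday, Jul 19, 2023, 12 business days (Jul 20, Jul 21, Jul 24, Jul 25, …, Aug 2, Aug 3, Aug 4, skipping weekends) brings us to Friday, Aug 4, 2023, which is the date termination becomes effective.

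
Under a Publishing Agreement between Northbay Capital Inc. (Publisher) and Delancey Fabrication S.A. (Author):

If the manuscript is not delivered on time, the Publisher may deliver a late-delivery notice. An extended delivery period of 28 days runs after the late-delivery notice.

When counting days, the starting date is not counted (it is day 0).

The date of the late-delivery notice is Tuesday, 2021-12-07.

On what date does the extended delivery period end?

Adding 28 calendar days to 2021-12-07 gives 2022-01-04, which is the last day of the extended delivery period.

2022-01-04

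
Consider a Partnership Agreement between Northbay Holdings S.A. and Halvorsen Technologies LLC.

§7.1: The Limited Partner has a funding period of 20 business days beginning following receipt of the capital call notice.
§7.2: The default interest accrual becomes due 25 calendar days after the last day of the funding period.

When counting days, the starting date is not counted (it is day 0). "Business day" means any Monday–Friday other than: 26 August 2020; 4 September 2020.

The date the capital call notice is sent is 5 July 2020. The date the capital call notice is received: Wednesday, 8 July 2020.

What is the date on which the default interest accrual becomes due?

The last day of the funding period: counting 20 business days from Wednesday, 8 July 2020 (Jul 9, Jul 10, Jul 13, Jul 14, …, Aug 3, Aug 4, Aug 5, skipping weekends) reaches Wednesday, 5 August 2020.
The date on which the default interest accrual becomes due: 5 August 2020 + 25 days = 30 August 2020.

30 August 2020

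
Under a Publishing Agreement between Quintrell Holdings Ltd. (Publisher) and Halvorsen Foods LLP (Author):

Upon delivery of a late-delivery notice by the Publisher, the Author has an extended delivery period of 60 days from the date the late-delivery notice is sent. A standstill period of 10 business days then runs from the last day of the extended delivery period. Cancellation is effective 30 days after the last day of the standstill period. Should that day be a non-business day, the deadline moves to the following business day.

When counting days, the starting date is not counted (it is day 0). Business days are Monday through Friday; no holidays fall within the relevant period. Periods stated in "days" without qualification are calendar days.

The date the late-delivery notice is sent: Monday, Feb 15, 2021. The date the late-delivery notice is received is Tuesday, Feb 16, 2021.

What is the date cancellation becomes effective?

May 31, 2021

The last day of the extended delivery period: 60 calendar days after Feb 15, 2021 is Apr 16, 2021.
From Friday, Apr 16, 2021, 10 business days (Apr 19, Apr 20, Apr 21, Apr 22, Apr 23, Apr 26, Apr 27, Apr 28, Apr 29, Apr 30, skipping weekends) brings us to Friday, Apr 30, 2021, which is the last day of the standstill period.
The date cancellation becomes effective: Apr 30, 2021 + 30 days = May 30, 2021. That falls on a Sunday, so it rolls to the next business day, Monday, May 31, 2021.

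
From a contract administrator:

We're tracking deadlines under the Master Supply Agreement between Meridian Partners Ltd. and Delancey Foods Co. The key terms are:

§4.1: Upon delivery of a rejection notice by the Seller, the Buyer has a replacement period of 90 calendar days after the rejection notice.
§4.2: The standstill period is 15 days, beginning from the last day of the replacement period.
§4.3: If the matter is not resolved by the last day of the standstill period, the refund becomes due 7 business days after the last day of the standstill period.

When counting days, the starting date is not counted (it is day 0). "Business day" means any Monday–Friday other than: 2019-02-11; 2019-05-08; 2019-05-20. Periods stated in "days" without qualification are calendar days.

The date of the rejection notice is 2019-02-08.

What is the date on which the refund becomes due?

The last day of the replacement period: 2019-02-08 + 90 days = 2019-05-09.
Adding 15 calendar days to 2019-05-09 gives 2019-05-24, which is the last day of the standstill period.
The date on which the refund becomes due: counting 7 business days from Friday, 2019-05-24 (May 27, May 28, May 29, May 30, May 31, Jun 3, Jun 4, skipping weekends) reaches Tuesday, 2019-06-04.

2019-06-04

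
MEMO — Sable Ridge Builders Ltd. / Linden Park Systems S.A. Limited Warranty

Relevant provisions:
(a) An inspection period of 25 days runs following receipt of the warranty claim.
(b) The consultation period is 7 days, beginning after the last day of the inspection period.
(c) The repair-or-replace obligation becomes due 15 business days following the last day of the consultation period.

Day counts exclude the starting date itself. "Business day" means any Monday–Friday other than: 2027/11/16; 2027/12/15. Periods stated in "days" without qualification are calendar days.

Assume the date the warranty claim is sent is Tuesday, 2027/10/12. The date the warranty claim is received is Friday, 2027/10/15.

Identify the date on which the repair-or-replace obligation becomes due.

2027/12/07

Adding 25 calendar days to 2027/10/15 gives 2027/11/09, which is the last day of the inspection period.
Adding 7 calendar days to 2027/11/09 gives 2027/11/16, which is the last day of the consultation period.
The date on which the repair-or-replace obligation becomes due: counting 15 business days from Tuesday, 2027/11/16 (Nov 17, Nov 18, Nov 19, Nov 22, …, Dec 3, Dec 6, Dec 7, skipping weekends) reaches Tuesday, 2027/12/07.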